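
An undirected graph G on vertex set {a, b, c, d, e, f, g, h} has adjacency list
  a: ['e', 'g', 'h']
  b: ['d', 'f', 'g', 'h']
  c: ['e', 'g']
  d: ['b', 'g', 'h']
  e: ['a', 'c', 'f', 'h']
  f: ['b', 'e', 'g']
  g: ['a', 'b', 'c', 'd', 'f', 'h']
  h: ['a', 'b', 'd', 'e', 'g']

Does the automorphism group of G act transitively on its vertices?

Vertex c is the only vertex of degree 2, so every automorphism fixes it; G is not vertex-transitive.

No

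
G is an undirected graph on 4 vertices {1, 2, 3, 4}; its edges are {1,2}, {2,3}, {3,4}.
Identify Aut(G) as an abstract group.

The degree sequence is [1, 2, 2, 1]; the two degree-1 vertices 1 and 4 are the ends of a path, so G = P_4. A path has exactly one nontrivial symmetry — reversal — giving Aut(G) of order 2.

the cyclic group of order 2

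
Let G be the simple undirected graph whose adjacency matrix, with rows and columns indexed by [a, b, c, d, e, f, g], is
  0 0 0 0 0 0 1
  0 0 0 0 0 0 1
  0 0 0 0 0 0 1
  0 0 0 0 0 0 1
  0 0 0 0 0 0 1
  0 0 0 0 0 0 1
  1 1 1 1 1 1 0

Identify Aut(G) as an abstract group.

the symmetric group on 6 letters

Vertex g has degree 6 and every other vertex has degree 1, so G is the star K_{1,6} with centre g. The 6 leaves are pairwise interchangeable while the centre is fixed, giving Aut(G) = S_6.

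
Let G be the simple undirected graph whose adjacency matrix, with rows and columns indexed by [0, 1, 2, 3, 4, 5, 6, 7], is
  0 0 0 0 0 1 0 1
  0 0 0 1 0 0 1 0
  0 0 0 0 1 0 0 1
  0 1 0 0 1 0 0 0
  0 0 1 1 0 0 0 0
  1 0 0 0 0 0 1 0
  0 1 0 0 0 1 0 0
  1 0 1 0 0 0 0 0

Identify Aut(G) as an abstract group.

D_8

G is 2-regular and connected on 8 vertices, i.e. the cycle C_8. C_8 has 8 rotations and 8 reflections, so Aut(C_8) ≅ D_8 of order 16.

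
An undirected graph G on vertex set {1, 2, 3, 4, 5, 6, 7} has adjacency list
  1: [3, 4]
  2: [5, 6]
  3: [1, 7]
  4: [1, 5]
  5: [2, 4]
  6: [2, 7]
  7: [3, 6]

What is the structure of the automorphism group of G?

Every vertex has degree 2 and the graph is connected, so G is the 7-cycle C_7. The automorphisms of the 7-cycle are exactly the symmetries of a regular 7-gon: the dihedral group D_7, |D_7| = 14.

D_7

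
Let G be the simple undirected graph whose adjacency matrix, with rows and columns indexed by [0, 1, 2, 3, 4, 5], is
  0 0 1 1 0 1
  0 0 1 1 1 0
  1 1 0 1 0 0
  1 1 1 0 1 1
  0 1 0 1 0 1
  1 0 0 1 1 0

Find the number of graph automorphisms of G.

Vertex 3 is the unique vertex of degree 5; the remaining 5 vertices each have degree 3 and induce a cycle, so G is the wheel on 6 vertices with hub 3. Every automorphism fixes the hub and acts on the rim 5-cycle, so Aut(G) ≅ Aut(C_5) = D_5 of order 10.

10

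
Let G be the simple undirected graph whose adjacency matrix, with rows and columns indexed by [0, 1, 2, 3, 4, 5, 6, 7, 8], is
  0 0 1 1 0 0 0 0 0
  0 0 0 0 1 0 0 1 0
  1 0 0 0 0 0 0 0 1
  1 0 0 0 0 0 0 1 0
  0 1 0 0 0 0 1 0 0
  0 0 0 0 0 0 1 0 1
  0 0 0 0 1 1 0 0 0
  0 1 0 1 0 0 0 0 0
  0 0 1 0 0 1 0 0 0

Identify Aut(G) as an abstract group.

G is 2-regular and connected on 9 vertices, i.e. the cycle C_9. C_9 has 9 rotations and 9 reflections, so Aut(C_9) ≅ D_9 of order 18.

the dihedral group of order 18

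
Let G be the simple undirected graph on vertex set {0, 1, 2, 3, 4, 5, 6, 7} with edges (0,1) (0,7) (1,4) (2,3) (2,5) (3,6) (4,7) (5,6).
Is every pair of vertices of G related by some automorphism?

G has two connected components, {0, 1, 4, 7} and {2, 3, 5, 6}; each is 2-regular, so G = C_4 ⊔ C_4. With two isomorphic components, Aut(G) = Aut(C_4) ≀ S_2 = (D_4 × D_4) ⋊ Z_2: permute each cycle by D_4, then optionally swap the two cycles. Order 2·(2·4)² = 128. Under this action every vertex can be carried to every other, so G is vertex-transitive.

Yes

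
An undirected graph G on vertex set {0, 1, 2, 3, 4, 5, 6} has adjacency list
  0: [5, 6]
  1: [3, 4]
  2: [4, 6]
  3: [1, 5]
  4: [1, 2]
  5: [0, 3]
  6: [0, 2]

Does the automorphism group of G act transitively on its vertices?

G is 2-regular and connected on 7 vertices, i.e. the cycle C_7. C_7 has 7 rotations and 7 reflections, so Aut(C_7) ≅ D_7 of order 14. Under this action every vertex can be carried to every other, so G is vertex-transitive.

Yes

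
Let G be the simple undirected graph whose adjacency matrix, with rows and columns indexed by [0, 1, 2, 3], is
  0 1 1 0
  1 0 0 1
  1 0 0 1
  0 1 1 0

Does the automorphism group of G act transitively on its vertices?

Yes

G is 2-regular and connected on 4 vertices, i.e. the cycle C_4. The automorphisms of the 4-cycle are exactly the symmetries of a regular 4-gon: the dihedral group D_4, |D_4| = 8. Under this action every vertex can be carried to every other, so G is vertex-transitive.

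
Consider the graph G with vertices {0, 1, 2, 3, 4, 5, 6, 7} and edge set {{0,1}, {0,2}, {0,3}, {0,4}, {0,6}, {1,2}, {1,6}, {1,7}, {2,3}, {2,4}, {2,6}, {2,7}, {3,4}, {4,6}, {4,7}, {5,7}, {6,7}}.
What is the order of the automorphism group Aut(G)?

Degrees alone do not determine every vertex (e.g. 0 and 4 both have degree 5), but their neighbour-degree multisets differ: N(0) has degrees [3, 4, 5, 5, 6] while N(4) has degrees [3, 5, 5, 5, 6]. Repeating this refinement separates all vertices, so the only automorphism is the identity.

1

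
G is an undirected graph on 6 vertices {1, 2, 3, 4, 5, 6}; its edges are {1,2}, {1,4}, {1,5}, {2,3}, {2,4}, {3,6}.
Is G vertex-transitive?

No

Automorphisms preserve degree, but G has vertices of degree 1 and vertices of degree 3; no automorphism maps one to the other, so G is not vertex-transitive.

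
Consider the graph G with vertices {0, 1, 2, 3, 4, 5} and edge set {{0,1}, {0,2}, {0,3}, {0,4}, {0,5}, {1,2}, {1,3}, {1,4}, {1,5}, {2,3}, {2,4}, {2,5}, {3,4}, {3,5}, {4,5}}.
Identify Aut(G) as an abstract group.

S_6

Every vertex has degree 5, so G is the complete graph K_6. Any permutation of the 6 vertices preserves K_6, so Aut(K_6) = S_6 of order 6! = 720.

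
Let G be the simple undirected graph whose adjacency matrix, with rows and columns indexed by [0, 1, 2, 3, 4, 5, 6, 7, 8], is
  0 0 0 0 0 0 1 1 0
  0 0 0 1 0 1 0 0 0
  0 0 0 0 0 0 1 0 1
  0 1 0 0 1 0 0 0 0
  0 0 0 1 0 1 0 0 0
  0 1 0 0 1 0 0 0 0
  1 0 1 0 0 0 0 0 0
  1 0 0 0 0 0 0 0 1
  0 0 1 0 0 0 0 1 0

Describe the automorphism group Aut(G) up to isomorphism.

G has two connected components, {0, 2, 6, 7, 8} and {1, 3, 4, 5}; each is 2-regular, so G = C_5 ⊔ C_4. The components are non-isomorphic (different sizes), so Aut(G) = Aut(C_5) × Aut(C_4) = D_5 × D_4 of order 10·8 = 80.

D_5 × D_4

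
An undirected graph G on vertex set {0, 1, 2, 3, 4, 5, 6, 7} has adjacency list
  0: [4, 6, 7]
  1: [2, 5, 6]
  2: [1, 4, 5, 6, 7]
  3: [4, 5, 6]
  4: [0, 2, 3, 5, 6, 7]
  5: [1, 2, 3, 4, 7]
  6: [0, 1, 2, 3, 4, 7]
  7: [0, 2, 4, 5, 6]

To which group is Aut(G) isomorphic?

1

The degree sequence is [3, 3, 5, 3, 6, 5, 6, 5]. Checking the degree-preserving permutations of the vertex set shows that none except the identity preserves every edge, so Aut(G) is trivial.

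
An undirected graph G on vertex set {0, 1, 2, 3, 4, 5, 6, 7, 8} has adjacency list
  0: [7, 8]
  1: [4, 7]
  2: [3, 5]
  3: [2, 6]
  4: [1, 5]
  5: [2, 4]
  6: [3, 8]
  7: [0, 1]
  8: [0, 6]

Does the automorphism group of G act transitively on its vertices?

Yes

Every vertex has degree 2 and the graph is connected, so G is the 9-cycle C_9. C_9 has 9 rotations and 9 reflections, so Aut(C_9) ≅ D_9 of order 18. Under this action every vertex can be carried to every other, so G is vertex-transitive.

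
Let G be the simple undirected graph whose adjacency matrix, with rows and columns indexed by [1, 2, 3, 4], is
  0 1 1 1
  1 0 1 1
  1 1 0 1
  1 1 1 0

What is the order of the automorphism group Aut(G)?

24

All 4 vertices are pairwise adjacent: G = K_4. Any permutation of the 4 vertices preserves K_4, so Aut(K_4) = S_4 of order 4! = 24.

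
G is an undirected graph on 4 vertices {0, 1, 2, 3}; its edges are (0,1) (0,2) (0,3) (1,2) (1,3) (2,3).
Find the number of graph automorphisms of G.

24

Every vertex has degree 3, so G is the complete graph K_4. Any permutation of the 4 vertices preserves K_4, so Aut(K_4) = S_4 of order 4! = 24.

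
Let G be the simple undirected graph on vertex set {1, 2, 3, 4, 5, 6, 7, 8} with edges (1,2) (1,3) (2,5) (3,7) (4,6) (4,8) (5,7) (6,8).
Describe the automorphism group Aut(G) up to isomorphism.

D_3 × D_5

G has two connected components, {1, 2, 3, 5, 7} and {4, 6, 8}; each is 2-regular, so G = C_5 ⊔ C_3. The components are non-isomorphic (different sizes), so Aut(G) = Aut(C_3) × Aut(C_5) = D_3 × D_5 of order 6·10 = 60.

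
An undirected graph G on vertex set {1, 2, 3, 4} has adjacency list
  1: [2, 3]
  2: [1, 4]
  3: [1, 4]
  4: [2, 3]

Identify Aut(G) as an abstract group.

G is 2-regular and connected on 4 vertices, i.e. the cycle C_4. C_4 has 4 rotations and 4 reflections, so Aut(C_4) ≅ D_4 of order 8.

D_4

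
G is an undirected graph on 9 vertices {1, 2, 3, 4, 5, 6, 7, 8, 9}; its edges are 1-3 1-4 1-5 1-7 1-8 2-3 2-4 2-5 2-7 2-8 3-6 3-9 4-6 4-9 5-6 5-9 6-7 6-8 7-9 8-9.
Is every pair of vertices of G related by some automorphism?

No

Automorphisms preserve degree, but G has vertices of degree 4 and vertices of degree 5; no automorphism maps one to the other, so G is not vertex-transitive.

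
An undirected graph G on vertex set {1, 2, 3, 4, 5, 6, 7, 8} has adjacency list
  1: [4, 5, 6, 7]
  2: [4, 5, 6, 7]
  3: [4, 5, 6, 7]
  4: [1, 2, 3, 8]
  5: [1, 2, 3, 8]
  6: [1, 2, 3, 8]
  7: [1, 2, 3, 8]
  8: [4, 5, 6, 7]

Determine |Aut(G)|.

1152

G is 4-regular and bipartite with parts {4, 5, 6, 7} and {1, 2, 3, 8} (each part is independent and every cross-pair is an edge), so G = K_{4,4}. Aut(K_{4,4}) is the wreath product S_4 ≀ Z_2: permute within each part, then optionally swap the parts; |Aut| = 2·(4!)² = 1152.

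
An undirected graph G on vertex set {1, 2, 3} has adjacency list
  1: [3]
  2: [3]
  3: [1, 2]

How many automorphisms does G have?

2

The degree sequence is [1, 1, 2]; the two degree-1 vertices 1 and 2 are the ends of a path, so G = P_3. A path has exactly one nontrivial symmetry — reversal — giving Aut(G) of order 2.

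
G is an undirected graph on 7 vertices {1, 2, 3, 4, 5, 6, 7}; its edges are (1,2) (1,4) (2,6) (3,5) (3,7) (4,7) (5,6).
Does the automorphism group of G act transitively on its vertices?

Yes

Every vertex has degree 2 and the graph is connected, so G is the 7-cycle C_7. C_7 has 7 rotations and 7 reflections, so Aut(C_7) ≅ D_7 of order 14. Under this action every vertex can be carried to every other, so G is vertex-transitive.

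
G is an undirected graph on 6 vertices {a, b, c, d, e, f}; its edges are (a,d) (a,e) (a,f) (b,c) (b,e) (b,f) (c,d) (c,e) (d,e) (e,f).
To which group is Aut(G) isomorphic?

Vertex e is the unique vertex of degree 5; the remaining 5 vertices each have degree 3 and induce a cycle, so G is the wheel on 6 vertices with hub e. Every automorphism fixes the hub and acts on the rim 5-cycle, so Aut(G) ≅ Aut(C_5) = D_5 of order 10.

D_5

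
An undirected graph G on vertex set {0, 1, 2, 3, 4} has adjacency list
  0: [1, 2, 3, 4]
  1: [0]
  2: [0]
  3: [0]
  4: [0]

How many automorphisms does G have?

Vertex 0 has degree 4 and every other vertex has degree 1, so G is the star K_{1,4} with centre 0. Any automorphism fixes the centre and permutes the 4 leaves freely, so Aut(G) ≅ S_4 of order 4! = 24.

24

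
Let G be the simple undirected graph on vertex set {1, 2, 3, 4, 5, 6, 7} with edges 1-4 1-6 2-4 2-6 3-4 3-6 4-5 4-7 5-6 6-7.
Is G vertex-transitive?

Automorphisms preserve degree, but G has vertices of degree 2 and vertices of degree 5; no automorphism maps one to the other, so G is not vertex-transitive.

No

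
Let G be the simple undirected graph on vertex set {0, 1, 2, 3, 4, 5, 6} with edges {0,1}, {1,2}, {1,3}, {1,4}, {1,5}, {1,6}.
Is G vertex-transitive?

Vertex 1 is the only vertex of degree 6, so every automorphism fixes it; G is not vertex-transitive.

No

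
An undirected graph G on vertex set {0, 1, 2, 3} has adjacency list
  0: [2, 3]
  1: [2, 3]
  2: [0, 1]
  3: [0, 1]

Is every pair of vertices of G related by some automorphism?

G is 2-regular and bipartite with parts {0, 1} and {2, 3} (each part is independent and every cross-pair is an edge), so G = K_{2,2}. Aut(K_{2,2}) is the wreath product S_2 ≀ Z_2: permute within each part, then optionally swap the parts; |Aut| = 2·(2!)² = 8. This group acts transitively on the 4 vertices.

Yes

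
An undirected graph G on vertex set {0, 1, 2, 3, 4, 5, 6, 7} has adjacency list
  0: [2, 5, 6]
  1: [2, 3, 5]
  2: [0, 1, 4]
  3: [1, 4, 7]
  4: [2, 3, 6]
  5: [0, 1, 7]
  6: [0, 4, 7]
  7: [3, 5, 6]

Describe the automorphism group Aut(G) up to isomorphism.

G is 3-regular and bipartite on 2^3 = 8 vertices with girth 4; it is the hypercube graph Q_3. Aut(Q_3) consists of the signed permutations of the 3 coordinate axes: 3! permutations times 2^3 sign flips, so |Aut| = 2^3·3! = 48.

the hyperoctahedral group B_3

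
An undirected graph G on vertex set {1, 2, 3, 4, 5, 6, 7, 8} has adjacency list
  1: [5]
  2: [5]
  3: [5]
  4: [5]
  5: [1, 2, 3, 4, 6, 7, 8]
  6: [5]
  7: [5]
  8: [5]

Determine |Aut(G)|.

Vertex 5 has degree 7 and every other vertex has degree 1, so G is the star K_{1,7} with centre 5. Any automorphism fixes the centre and permutes the 7 leaves freely, so Aut(G) ≅ S_7 of order 7! = 5040.

5040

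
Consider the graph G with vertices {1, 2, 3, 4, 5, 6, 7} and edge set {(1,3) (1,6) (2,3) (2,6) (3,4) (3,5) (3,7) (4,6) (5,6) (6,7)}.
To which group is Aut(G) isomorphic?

S_2 × S_5

The vertices split by degree into {3, 6} (degree 5) and {1, 2, 4, 5, 7} (degree 2); every edge runs between the two parts, so G is the complete bipartite graph K_{2,5}. The parts have unequal sizes, so no automorphism swaps them; each part is permuted independently, giving S_2 × S_5 of order 2!·5! = 240.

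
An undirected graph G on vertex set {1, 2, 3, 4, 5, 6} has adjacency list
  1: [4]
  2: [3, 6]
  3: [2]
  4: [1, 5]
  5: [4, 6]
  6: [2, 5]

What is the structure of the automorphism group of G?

The degree sequence is [1, 2, 1, 2, 2, 2]; the two degree-1 vertices 1 and 3 are the ends of a path, so G = P_6. A path has exactly one nontrivial symmetry — reversal — giving Aut(G) of order 2.

Z_2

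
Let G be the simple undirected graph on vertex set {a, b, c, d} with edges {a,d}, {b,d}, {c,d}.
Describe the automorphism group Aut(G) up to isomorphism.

S_3

Vertex d has degree 3 and every other vertex has degree 1, so G is the star K_{1,3} with centre d. Any automorphism fixes the centre and permutes the 3 leaves freely, so Aut(G) ≅ S_3 of order 3! = 6.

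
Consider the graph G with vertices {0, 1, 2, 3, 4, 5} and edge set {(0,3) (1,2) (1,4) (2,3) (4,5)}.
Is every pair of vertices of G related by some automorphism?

No

Automorphisms preserve degree, but G has vertices of degree 1 and vertices of degree 2; no automorphism maps one to the other, so G is not vertex-transitive.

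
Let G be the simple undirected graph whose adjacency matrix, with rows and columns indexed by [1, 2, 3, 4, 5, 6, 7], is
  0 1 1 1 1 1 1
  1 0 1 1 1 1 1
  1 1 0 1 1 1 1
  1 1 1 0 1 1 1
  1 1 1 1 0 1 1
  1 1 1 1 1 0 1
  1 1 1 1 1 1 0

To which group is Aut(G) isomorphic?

Every vertex has degree 6, so G is the complete graph K_7. Every bijection on the vertex set is an automorphism of K_7; hence Aut(K_7) ≅ S_7, order 5040.

S_7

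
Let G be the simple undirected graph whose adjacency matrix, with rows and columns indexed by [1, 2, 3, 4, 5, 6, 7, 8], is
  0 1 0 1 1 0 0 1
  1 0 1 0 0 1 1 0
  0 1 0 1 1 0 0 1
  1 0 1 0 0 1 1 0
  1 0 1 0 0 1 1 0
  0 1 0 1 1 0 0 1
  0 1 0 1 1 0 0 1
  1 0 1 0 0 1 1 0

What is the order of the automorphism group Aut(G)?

1152

G is 4-regular and bipartite with parts {2, 4, 5, 8} and {1, 3, 6, 7} (each part is independent and every cross-pair is an edge), so G = K_{4,4}. Aut(K_{4,4}) is the wreath product S_4 ≀ Z_2: permute within each part, then optionally swap the parts; |Aut| = 2·(4!)² = 1152.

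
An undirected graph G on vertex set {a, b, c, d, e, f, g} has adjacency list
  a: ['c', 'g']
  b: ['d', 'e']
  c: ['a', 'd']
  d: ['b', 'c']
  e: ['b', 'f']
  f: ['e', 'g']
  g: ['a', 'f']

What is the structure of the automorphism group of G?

the dihedral group of order 14

G is 2-regular and connected on 7 vertices, i.e. the cycle C_7. C_7 has 7 rotations and 7 reflections, so Aut(C_7) ≅ D_7 of order 14.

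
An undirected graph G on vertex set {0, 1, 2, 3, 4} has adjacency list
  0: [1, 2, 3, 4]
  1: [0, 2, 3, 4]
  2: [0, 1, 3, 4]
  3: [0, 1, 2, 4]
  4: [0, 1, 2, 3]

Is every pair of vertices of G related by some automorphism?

Every vertex has degree 4, so G is the complete graph K_5. Every bijection on the vertex set is an automorphism of K_5; hence Aut(K_5) ≅ S_5, order 120. Under this action every vertex can be carried to every other, so G is vertex-transitive.

Yes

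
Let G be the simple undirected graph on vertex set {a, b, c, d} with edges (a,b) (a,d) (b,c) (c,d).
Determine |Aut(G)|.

Every vertex has degree 2 and the graph is connected, so G is the 4-cycle C_4. The automorphisms of the 4-cycle are exactly the symmetries of a regular 4-gon: the dihedral group D_4, |D_4| = 8.

8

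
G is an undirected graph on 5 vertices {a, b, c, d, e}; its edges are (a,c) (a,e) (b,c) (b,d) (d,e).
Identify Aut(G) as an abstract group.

Every vertex has degree 2 and the graph is connected, so G is the 5-cycle C_5. The automorphisms of the 5-cycle are exactly the symmetries of a regular 5-gon: the dihedral group D_5, |D_5| = 10.

the dihedral group of order 10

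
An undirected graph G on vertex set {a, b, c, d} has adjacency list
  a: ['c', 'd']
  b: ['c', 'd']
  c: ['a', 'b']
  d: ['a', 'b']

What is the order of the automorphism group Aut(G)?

G is 2-regular and bipartite on 2^2 = 4 vertices with girth 4; it is the hypercube graph Q_2. The symmetry group of the 2-cube is the hyperoctahedral group B_2 = Z_2 ≀ S_2, of order 2^2·2! = 8.

8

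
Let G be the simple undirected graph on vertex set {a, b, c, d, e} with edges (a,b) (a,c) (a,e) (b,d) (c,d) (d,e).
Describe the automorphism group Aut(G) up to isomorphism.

S_3 × S_2

The vertices split by degree into {a, d} (degree 3) and {b, c, e} (degree 2); every edge runs between the two parts, so G is the complete bipartite graph K_{2,3}. The parts have unequal sizes, so no automorphism swaps them; each part is permuted independently, giving S_3 × S_2 of order 3!·2! = 12.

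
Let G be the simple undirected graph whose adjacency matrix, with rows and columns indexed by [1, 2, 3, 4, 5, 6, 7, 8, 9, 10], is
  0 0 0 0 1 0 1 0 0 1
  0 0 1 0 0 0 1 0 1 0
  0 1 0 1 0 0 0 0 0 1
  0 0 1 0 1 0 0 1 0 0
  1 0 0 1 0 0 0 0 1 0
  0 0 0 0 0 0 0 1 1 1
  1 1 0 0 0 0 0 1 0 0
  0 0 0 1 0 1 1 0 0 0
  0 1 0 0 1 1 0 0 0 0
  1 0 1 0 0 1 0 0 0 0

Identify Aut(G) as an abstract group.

G is 3-regular on 10 vertices with no triangles and no 4-cycles (girth 5): this is the Petersen graph. Viewing the Petersen graph as the Kneser graph K(5,2) — vertices are 2-subsets of {1,…,5}, edges join disjoint pairs — its automorphisms are exactly the permutations of the 5-element set, so Aut ≅ S_5 of order 120.

S_5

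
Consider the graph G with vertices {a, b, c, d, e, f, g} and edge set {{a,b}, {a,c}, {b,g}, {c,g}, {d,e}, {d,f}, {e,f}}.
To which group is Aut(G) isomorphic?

G has two connected components, {a, b, c, g} and {d, e, f}; each is 2-regular, so G = C_4 ⊔ C_3. No automorphism exchanges components of different sizes, hence Aut(G) is the direct product D_4 × D_3, order 48.

D_4 × D_3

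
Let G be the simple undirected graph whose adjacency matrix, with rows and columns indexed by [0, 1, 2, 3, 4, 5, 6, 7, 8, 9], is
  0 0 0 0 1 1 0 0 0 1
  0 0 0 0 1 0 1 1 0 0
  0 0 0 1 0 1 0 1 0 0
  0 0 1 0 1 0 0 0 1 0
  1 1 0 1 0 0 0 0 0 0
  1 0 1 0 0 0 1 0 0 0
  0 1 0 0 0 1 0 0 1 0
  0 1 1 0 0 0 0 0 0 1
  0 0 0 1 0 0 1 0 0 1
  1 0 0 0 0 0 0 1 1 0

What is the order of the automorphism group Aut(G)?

G is 3-regular on 10 vertices with no triangles and no 4-cycles (girth 5): this is the Petersen graph. Viewing the Petersen graph as the Kneser graph K(5,2) — vertices are 2-subsets of {1,…,5}, edges join disjoint pairs — its automorphisms are exactly the permutations of the 5-element set, so Aut ≅ S_5 of order 120.

120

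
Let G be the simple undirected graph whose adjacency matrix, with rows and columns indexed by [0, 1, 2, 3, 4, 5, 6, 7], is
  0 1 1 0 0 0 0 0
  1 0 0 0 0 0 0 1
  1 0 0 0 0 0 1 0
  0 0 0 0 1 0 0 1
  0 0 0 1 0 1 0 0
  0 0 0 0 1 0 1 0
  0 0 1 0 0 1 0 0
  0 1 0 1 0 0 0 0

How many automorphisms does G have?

Every vertex has degree 2 and the graph is connected, so G is the 8-cycle C_8. C_8 has 8 rotations and 8 reflections, so Aut(C_8) ≅ D_8 of order 16.

16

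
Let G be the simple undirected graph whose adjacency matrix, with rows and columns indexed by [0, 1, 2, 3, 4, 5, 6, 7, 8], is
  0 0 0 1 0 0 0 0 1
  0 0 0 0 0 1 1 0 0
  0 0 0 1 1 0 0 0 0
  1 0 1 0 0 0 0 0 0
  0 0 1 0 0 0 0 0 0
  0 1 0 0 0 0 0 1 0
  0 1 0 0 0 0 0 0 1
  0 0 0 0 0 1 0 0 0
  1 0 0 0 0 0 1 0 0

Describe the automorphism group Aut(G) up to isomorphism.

The degree sequence is [2, 2, 2, 2, 1, 2, 2, 1, 2]; the two degree-1 vertices 4 and 7 are the ends of a path, so G = P_9. The only nontrivial automorphism of a path is the end-to-end reflection, so Aut(G) ≅ Z_2.

C_2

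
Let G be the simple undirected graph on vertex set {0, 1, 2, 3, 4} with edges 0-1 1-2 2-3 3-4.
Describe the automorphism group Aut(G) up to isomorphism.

the cyclic group of order 2

The degree sequence is [1, 2, 2, 2, 1]; the two degree-1 vertices 0 and 4 are the ends of a path, so G = P_5. A path has exactly one nontrivial symmetry — reversal — giving Aut(G) of order 2.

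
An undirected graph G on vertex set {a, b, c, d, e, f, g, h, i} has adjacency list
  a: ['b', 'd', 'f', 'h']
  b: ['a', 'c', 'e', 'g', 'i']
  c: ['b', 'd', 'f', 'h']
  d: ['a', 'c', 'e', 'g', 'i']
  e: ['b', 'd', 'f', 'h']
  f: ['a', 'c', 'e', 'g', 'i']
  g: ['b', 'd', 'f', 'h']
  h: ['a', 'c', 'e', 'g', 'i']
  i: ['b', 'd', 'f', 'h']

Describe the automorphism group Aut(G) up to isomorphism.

S_4 × S_5

The vertices split by degree into {b, d, f, h} (degree 5) and {a, c, e, g, i} (degree 4); every edge runs between the two parts, so G is the complete bipartite graph K_{4,5}. The parts have unequal sizes, so no automorphism swaps them; each part is permuted independently, giving S_4 × S_5 of order 4!·5! = 2880.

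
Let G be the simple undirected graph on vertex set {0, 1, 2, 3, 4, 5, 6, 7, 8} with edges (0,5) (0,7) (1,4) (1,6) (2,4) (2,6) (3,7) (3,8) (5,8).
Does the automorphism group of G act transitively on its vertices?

No

G has two connected components, {0, 3, 5, 7, 8} and {1, 2, 4, 6}; each is 2-regular, so G = C_5 ⊔ C_4. The orbit of 0 under Aut(G) is {0, 3, 5, 7, 8}, which does not contain 1, so G is not vertex-transitive.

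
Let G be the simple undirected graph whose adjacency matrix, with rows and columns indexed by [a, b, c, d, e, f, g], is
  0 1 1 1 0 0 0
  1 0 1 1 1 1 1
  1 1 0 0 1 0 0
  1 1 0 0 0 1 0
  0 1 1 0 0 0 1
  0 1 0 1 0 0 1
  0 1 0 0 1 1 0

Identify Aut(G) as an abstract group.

Vertex b is the unique vertex of degree 6; the remaining 6 vertices each have degree 3 and induce a cycle, so G is the wheel on 7 vertices with hub b. With the hub fixed, the remaining symmetry is that of the rim cycle C_6, giving the dihedral group D_6.

D_6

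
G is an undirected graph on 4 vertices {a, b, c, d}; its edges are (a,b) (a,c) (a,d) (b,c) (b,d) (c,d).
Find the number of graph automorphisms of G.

24

All 4 vertices are pairwise adjacent: G = K_4. Every bijection on the vertex set is an automorphism of K_4; hence Aut(K_4) ≅ S_4, order 24.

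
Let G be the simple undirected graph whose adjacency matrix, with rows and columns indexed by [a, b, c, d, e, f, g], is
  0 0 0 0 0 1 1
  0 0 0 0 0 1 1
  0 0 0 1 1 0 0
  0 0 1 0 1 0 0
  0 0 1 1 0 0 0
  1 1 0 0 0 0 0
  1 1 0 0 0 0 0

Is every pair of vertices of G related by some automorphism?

No

G has two connected components, {a, b, f, g} and {c, d, e}; each is 2-regular, so G = C_4 ⊔ C_3. The orbit of a under Aut(G) is {a, b, f, g}, which does not contain c, so G is not vertex-transitive.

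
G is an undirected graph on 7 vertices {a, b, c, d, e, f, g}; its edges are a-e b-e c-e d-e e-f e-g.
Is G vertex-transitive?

No

Vertex e is the only vertex of degree 6, so every automorphism fixes it; G is not vertex-transitive.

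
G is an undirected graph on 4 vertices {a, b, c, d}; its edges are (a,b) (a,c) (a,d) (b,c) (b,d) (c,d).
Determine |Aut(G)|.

Every vertex has degree 3, so G is the complete graph K_4. Every bijection on the vertex set is an automorphism of K_4; hence Aut(K_4) ≅ S_4, order 24.

24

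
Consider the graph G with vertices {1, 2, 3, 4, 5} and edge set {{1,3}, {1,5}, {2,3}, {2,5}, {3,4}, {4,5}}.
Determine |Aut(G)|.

The vertices split by degree into {3, 5} (degree 3) and {1, 2, 4} (degree 2); every edge runs between the two parts, so G is the complete bipartite graph K_{2,3}. Automorphisms preserve the bipartition setwise (since the parts differ in size) and act as S_2 × S_3 within it; |Aut| = 12.

12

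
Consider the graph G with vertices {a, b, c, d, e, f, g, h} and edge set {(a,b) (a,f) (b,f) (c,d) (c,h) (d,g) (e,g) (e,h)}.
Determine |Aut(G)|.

60

G has two connected components, {c, d, e, g, h} and {a, b, f}; each is 2-regular, so G = C_5 ⊔ C_3. No automorphism exchanges components of different sizes, hence Aut(G) is the direct product D_5 × D_3, order 60.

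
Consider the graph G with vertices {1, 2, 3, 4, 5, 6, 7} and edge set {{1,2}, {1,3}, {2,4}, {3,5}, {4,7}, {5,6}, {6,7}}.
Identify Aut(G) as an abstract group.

G is 2-regular and connected on 7 vertices, i.e. the cycle C_7. C_7 has 7 rotations and 7 reflections, so Aut(C_7) ≅ D_7 of order 14.

the dihedral group of order 14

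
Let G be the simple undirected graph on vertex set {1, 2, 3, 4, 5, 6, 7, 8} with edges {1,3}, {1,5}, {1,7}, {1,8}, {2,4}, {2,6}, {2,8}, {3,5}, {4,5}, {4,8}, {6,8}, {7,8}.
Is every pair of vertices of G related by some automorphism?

No

Vertex 1 is the only vertex of degree 4, so every automorphism fixes it; G is not vertex-transitive.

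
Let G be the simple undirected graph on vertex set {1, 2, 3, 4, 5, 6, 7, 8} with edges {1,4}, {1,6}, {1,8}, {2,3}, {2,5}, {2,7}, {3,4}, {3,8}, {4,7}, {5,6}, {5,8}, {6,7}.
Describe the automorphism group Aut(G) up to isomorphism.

G is 3-regular and bipartite on 2^3 = 8 vertices with girth 4; it is the hypercube graph Q_3. The symmetry group of the 3-cube is the hyperoctahedral group B_3 = Z_2 ≀ S_3, of order 2^3·3! = 48.

the hyperoctahedral group B_3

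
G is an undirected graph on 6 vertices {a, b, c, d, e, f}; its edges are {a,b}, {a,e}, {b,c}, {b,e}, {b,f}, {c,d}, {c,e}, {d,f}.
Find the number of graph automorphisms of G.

The degree sequence is [2, 4, 3, 2, 3, 2]. Checking the degree-preserving permutations of the vertex set shows that none except the identity preserves every edge, so Aut(G) is trivial.

1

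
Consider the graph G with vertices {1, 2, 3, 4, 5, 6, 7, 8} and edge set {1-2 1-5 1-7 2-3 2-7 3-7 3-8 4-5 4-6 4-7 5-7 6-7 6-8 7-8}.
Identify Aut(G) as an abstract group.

Vertex 7 is the unique vertex of degree 7; the remaining 7 vertices each have degree 3 and induce a cycle, so G is the wheel on 8 vertices with hub 7. Every automorphism fixes the hub and acts on the rim 7-cycle, so Aut(G) ≅ Aut(C_7) = D_7 of order 14.

D_7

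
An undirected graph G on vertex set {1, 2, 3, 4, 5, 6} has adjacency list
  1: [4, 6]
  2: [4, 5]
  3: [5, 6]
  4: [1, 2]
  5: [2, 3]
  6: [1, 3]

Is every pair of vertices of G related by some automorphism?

Yes

G is 2-regular and connected on 6 vertices, i.e. the cycle C_6. The automorphisms of the 6-cycle are exactly the symmetries of a regular 6-gon: the dihedral group D_6, |D_6| = 12. This group acts transitively on the 6 vertices.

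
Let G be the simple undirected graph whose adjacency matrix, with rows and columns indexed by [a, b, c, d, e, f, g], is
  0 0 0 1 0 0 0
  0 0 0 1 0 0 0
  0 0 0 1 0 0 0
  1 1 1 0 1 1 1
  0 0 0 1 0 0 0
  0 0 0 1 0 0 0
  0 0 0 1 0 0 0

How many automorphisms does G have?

720

Vertex d has degree 6 and every other vertex has degree 1, so G is the star K_{1,6} with centre d. The 6 leaves are pairwise interchangeable while the centre is fixed, giving Aut(G) = S_6.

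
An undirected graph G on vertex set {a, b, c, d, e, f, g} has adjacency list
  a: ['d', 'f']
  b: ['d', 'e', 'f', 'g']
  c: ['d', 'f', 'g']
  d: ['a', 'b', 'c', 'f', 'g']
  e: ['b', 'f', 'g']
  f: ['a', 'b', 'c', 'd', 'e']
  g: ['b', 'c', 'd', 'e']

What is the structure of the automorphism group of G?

the trivial group

Degrees alone do not determine every vertex (e.g. b and g both have degree 4), but their neighbour-degree multisets differ: N(b) has degrees [3, 4, 5, 5] while N(g) has degrees [3, 3, 4, 5]. Repeating this refinement separates all vertices, so the only automorphism is the identity.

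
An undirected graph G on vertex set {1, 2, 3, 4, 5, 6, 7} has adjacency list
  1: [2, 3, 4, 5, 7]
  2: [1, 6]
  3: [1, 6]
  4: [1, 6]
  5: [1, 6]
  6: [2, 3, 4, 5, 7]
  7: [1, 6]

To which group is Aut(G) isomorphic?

S_5 × S_2

The vertices split by degree into {1, 6} (degree 5) and {2, 3, 4, 5, 7} (degree 2); every edge runs between the two parts, so G is the complete bipartite graph K_{2,5}. The parts have unequal sizes, so no automorphism swaps them; each part is permuted independently, giving S_5 × S_2 of order 5!·2! = 240.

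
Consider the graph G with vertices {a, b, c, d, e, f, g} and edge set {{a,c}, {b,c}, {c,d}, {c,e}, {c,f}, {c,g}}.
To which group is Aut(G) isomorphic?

the symmetric group on 6 letters

Vertex c has degree 6 and every other vertex has degree 1, so G is the star K_{1,6} with centre c. The 6 leaves are pairwise interchangeable while the centre is fixed, giving Aut(G) = S_6.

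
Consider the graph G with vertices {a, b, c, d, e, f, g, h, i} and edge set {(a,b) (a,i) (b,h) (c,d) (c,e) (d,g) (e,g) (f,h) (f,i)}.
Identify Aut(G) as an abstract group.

G has two connected components, {a, b, f, h, i} and {c, d, e, g}; each is 2-regular, so G = C_5 ⊔ C_4. The components are non-isomorphic (different sizes), so Aut(G) = Aut(C_5) × Aut(C_4) = D_5 × D_4 of order 10·8 = 80.

D_5 × D_4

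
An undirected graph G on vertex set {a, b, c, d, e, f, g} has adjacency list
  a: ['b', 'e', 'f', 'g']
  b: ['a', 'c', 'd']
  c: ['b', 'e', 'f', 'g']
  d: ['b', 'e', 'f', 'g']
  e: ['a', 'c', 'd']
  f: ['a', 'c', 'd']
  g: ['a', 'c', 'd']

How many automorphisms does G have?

144

The vertices split by degree into {a, c, d} (degree 4) and {b, e, f, g} (degree 3); every edge runs between the two parts, so G is the complete bipartite graph K_{3,4}. The parts have unequal sizes, so no automorphism swaps them; each part is permuted independently, giving S_3 × S_4 of order 3!·4! = 144.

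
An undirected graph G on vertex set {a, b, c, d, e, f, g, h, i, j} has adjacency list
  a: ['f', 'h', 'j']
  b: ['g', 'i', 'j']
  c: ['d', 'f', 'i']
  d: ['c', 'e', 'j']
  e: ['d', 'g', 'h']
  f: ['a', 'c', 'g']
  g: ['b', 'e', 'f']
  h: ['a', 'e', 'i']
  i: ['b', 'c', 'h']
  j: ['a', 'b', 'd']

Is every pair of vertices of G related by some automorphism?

Yes

G is 3-regular on 10 vertices with no triangles and no 4-cycles (girth 5): this is the Petersen graph. Viewing the Petersen graph as the Kneser graph K(5,2) — vertices are 2-subsets of {1,…,5}, edges join disjoint pairs — its automorphisms are exactly the permutations of the 5-element set, so Aut ≅ S_5 of order 120. Under this action every vertex can be carried to every other, so G is vertex-transitive.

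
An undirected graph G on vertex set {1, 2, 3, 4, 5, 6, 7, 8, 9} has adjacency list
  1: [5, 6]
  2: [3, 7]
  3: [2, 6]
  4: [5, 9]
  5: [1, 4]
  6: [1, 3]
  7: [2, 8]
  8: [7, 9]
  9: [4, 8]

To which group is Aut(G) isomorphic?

the dihedral group of order 18

G is 2-regular and connected on 9 vertices, i.e. the cycle C_9. C_9 has 9 rotations and 9 reflections, so Aut(C_9) ≅ D_9 of order 18.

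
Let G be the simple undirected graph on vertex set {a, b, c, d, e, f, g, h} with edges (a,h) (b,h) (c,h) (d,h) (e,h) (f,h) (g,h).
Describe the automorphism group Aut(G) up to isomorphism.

Vertex h has degree 7 and every other vertex has degree 1, so G is the star K_{1,7} with centre h. The 7 leaves are pairwise interchangeable while the centre is fixed, giving Aut(G) = S_7.

the symmetric group on 7 letters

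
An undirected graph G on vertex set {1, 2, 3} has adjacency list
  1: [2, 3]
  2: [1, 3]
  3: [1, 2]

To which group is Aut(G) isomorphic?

the symmetric group on 3 letters

All 3 vertices are pairwise adjacent: G = K_3. Any permutation of the 3 vertices preserves K_3, so Aut(K_3) = S_3 of order 3! = 6.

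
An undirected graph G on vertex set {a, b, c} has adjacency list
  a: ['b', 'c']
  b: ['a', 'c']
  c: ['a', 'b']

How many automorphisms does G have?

6

All 3 vertices are pairwise adjacent: G = K_3. Every bijection on the vertex set is an automorphism of K_3; hence Aut(K_3) ≅ S_3, order 6.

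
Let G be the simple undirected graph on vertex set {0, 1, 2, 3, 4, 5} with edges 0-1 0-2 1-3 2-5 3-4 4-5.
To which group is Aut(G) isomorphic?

the dihedral group of order 12

G is 2-regular and connected on 6 vertices, i.e. the cycle C_6. The automorphisms of the 6-cycle are exactly the symmetries of a regular 6-gon: the dihedral group D_6, |D_6| = 12.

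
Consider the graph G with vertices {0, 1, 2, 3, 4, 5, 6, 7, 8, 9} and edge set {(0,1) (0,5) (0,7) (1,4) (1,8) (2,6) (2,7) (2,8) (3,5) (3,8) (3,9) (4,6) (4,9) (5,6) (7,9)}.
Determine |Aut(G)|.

120

G is 3-regular on 10 vertices with no triangles and no 4-cycles (girth 5): this is the Petersen graph. It is a classical fact that the Petersen graph has automorphism group S_5 (order 120), arising from its description as the Kneser graph K(5,2).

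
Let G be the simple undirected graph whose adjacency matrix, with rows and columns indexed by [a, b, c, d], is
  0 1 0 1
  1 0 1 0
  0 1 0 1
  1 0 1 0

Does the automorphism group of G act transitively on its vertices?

Yes

G is 2-regular and bipartite on 2^2 = 4 vertices with girth 4; it is the hypercube graph Q_2. The symmetry group of the 2-cube is the hyperoctahedral group B_2 = Z_2 ≀ S_2, of order 2^2·2! = 8. This group acts transitively on the 4 vertices.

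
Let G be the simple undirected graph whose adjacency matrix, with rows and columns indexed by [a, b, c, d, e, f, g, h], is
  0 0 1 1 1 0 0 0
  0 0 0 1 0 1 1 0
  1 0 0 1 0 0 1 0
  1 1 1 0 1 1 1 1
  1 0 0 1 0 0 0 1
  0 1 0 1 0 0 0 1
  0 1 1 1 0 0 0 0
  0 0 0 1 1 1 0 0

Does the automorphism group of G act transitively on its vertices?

Vertex d is the only vertex of degree 7, so every automorphism fixes it; G is not vertex-transitive.

No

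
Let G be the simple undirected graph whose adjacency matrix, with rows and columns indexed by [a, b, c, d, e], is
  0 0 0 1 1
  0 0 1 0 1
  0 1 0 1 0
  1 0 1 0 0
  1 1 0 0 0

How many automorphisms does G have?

10

G is 2-regular and connected on 5 vertices, i.e. the cycle C_5. The automorphisms of the 5-cycle are exactly the symmetries of a regular 5-gon: the dihedral group D_5, |D_5| = 10.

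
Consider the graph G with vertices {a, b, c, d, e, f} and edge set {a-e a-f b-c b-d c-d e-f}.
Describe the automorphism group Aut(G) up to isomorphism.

G has two connected components, {a, e, f} and {b, c, d}; each is 2-regular, so G = C_3 ⊔ C_3. Aut of a disjoint union of two copies of C_3 is the wreath product D_3 ≀ Z_2, of order 2·6² = 72.

(D_3 × D_3) ⋊ Z_2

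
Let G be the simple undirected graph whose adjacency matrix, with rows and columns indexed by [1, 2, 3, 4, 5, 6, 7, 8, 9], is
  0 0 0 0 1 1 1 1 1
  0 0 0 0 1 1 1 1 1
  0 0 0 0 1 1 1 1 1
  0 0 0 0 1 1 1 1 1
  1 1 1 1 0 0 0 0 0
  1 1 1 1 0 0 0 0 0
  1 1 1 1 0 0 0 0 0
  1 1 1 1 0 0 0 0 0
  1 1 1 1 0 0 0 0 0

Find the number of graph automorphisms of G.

The vertices split by degree into {1, 2, 3, 4} (degree 5) and {5, 6, 7, 8, 9} (degree 4); every edge runs between the two parts, so G is the complete bipartite graph K_{4,5}. Automorphisms preserve the bipartition setwise (since the parts differ in size) and act as S_5 × S_4 within it; |Aut| = 2880.

2880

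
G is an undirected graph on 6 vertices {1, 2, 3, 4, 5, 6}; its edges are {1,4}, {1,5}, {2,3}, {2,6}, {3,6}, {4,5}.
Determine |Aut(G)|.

72

G has two connected components, {1, 4, 5} and {2, 3, 6}; each is 2-regular, so G = C_3 ⊔ C_3. Aut of a disjoint union of two copies of C_3 is the wreath product D_3 ≀ Z_2, of order 2·6² = 72.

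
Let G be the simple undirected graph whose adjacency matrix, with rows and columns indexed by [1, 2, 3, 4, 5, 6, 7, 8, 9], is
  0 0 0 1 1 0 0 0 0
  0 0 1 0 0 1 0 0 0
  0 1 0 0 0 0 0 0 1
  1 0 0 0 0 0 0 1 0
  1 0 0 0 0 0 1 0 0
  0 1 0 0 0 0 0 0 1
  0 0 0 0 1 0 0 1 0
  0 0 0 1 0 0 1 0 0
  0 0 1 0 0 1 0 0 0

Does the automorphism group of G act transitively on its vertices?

G has two connected components, {1, 4, 5, 7, 8} and {2, 3, 6, 9}; each is 2-regular, so G = C_5 ⊔ C_4. The orbit of 1 under Aut(G) is {1, 4, 5, 7, 8}, which does not contain 2, so G is not vertex-transitive.

No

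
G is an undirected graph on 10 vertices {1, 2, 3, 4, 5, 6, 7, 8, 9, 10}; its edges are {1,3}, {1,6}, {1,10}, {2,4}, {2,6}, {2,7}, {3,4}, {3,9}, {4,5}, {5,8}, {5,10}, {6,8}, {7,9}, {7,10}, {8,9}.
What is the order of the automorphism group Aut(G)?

G is 3-regular on 10 vertices with no triangles and no 4-cycles (girth 5): this is the Petersen graph. It is a classical fact that the Petersen graph has automorphism group S_5 (order 120), arising from its description as the Kneser graph K(5,2).

120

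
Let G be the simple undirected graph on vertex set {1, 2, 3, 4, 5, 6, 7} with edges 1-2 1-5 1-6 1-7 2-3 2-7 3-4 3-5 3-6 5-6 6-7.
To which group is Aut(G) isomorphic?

The degree sequence is [4, 3, 4, 1, 3, 4, 3]. Checking the degree-preserving permutations of the vertex set shows that none except the identity preserves every edge, so Aut(G) is trivial.

1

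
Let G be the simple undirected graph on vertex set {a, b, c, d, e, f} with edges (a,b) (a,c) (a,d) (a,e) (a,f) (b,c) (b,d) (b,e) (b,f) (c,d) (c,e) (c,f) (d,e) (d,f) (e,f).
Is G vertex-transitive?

Yes

All 6 vertices are pairwise adjacent: G = K_6. Every bijection on the vertex set is an automorphism of K_6; hence Aut(K_6) ≅ S_6, order 720. Under this action every vertex can be carried to every other, so G is vertex-transitive.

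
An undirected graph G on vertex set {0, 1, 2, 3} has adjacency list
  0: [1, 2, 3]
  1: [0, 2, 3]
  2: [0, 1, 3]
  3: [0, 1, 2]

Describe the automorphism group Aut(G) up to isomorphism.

S_4

Every vertex has degree 3, so G is the complete graph K_4. Every bijection on the vertex set is an automorphism of K_4; hence Aut(K_4) ≅ S_4, order 24.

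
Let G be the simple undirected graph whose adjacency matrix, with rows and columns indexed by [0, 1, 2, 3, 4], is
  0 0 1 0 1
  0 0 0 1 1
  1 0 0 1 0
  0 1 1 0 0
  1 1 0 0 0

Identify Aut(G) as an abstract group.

Every vertex has degree 2 and the graph is connected, so G is the 5-cycle C_5. C_5 has 5 rotations and 5 reflections, so Aut(C_5) ≅ D_5 of order 10.

D_5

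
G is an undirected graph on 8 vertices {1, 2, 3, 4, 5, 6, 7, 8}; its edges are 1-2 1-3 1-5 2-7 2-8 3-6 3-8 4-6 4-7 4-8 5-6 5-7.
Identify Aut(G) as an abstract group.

G is 3-regular and bipartite on 2^3 = 8 vertices with girth 4; it is the hypercube graph Q_3. The symmetry group of the 3-cube is the hyperoctahedral group B_3 = Z_2 ≀ S_3, of order 2^3·3! = 48.

the hyperoctahedral group B_3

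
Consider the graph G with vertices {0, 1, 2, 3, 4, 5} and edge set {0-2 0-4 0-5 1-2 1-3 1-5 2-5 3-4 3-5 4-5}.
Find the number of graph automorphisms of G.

10

Vertex 5 is the unique vertex of degree 5; the remaining 5 vertices each have degree 3 and induce a cycle, so G is the wheel on 6 vertices with hub 5. Every automorphism fixes the hub and acts on the rim 5-cycle, so Aut(G) ≅ Aut(C_5) = D_5 of order 10.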